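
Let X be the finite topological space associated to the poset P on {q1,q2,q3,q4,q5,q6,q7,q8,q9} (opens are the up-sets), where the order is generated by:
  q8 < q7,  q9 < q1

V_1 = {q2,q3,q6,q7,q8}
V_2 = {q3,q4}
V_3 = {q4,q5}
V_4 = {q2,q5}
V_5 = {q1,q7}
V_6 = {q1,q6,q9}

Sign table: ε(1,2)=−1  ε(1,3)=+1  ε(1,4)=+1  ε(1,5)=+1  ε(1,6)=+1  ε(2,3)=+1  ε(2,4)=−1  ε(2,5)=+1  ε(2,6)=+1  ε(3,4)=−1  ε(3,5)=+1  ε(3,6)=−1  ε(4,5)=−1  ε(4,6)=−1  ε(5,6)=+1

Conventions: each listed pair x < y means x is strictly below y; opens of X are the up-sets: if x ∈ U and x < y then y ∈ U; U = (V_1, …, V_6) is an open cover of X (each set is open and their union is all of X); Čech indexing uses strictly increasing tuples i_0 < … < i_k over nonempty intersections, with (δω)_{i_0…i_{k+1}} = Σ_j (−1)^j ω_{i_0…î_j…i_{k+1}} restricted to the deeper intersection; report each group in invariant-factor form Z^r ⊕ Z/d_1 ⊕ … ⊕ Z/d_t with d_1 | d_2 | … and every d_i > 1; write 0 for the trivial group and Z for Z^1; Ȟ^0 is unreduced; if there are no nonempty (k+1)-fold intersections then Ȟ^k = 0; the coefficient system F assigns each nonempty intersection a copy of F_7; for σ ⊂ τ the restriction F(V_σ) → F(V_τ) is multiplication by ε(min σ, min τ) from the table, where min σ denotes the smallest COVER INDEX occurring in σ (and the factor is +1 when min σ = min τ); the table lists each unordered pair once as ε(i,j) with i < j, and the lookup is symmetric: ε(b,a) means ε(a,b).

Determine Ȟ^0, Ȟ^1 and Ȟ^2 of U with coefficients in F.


Ȟ^0 ≅ Z/7,  Ȟ^1 ≅ Z/7 ⊕ Z/7,  Ȟ^2 ≅ 0

nerve simplices:
  V12={q3} V14={q2} V15={q7} V16={q6} V23={q4} V34={q5} V56={q1}
C dims 6,7; δ0: rk_F7 5
degree 0: 6−5−0 = 1 → Ȟ^0 ≅ Z/7
degree 1: 7−0−5 = 2 → Ȟ^1 ≅ Z/7 ⊕ Z/7
degree 2: 0−0−0 = 0 → Ȟ^2 ≅ 0


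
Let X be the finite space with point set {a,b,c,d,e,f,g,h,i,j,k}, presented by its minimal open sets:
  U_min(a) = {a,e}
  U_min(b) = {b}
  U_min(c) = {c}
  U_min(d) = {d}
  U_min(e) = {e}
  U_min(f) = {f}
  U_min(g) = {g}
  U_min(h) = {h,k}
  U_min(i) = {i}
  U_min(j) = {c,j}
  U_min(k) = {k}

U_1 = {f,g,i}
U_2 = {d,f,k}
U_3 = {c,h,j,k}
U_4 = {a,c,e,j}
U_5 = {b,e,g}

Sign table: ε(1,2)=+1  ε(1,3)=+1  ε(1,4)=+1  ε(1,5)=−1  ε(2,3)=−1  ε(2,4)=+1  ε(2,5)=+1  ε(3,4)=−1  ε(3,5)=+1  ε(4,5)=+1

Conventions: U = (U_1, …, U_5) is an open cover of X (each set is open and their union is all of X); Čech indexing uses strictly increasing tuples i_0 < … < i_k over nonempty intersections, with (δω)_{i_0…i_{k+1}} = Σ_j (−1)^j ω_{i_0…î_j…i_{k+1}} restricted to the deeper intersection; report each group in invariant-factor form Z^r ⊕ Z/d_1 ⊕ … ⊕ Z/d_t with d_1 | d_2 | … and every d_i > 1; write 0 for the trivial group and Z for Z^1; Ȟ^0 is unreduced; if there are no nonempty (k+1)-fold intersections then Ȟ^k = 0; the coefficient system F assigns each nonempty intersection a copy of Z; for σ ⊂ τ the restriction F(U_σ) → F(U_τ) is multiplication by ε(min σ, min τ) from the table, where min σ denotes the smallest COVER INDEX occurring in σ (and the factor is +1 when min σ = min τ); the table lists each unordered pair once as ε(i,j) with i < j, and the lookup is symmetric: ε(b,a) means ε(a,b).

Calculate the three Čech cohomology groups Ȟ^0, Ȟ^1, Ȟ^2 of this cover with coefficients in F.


Ȟ^0(U;F) ≅ 0; Ȟ^1(U;F) ≅ Z/2; Ȟ^2(U;F) ≅ 0

nerve of the cover:
  U12={f} U15={g} U23={k} U34={c,j} U45={e}
C dims 5,5; δ0: rk 5, SNF 1^4·2
Ȟ^0 = (5 − 5) − 0 = 0, so Ȟ^0 ≅ 0
Ȟ^1 = (5 − 0) − 5 = 0 plus torsion [2], so Ȟ^1 ≅ Z/2
Ȟ^2 = (0 − 0) − 0 = 0, so Ȟ^2 ≅ 0


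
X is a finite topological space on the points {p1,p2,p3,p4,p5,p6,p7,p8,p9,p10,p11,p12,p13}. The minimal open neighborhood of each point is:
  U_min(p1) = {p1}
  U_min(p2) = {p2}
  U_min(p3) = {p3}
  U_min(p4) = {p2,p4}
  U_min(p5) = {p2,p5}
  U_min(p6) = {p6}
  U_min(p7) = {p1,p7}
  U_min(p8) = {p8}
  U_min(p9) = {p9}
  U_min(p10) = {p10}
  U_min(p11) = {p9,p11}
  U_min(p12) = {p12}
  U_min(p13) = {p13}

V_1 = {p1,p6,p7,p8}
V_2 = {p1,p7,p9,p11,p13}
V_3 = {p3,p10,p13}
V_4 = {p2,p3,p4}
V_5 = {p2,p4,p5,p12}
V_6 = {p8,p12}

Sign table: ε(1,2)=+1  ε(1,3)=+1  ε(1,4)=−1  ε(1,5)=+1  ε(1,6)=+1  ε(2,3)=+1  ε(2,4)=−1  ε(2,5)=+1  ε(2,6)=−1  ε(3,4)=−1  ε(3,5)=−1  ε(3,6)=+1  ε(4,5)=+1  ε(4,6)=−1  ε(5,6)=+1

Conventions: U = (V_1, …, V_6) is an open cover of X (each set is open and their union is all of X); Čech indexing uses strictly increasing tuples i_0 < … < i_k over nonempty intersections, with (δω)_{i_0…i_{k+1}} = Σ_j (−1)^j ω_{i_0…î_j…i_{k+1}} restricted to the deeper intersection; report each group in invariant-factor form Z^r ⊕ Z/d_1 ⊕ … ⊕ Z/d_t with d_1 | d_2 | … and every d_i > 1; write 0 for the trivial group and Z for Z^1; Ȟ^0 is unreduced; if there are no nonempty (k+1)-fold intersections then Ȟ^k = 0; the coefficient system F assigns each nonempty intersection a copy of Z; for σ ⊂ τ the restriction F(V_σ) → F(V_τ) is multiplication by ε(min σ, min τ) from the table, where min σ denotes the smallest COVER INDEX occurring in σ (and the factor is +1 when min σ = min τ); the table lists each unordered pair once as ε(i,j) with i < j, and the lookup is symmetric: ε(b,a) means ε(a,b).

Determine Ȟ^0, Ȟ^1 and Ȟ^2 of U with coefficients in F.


nonempty overlaps:
  V12={p1,p7} V16={p8} V23={p13} V34={p3} V45={p2,p4} V56={p12}
C dims 6,6; δ0: rk 6, SNF 1^5·2
degree 0: 6−6−0 = 0 → Ȟ^0 ≅ 0
degree 1: 6−0−6 = 0 plus torsion [2] → Ȟ^1 ≅ Z/2
degree 2: 0−0−0 = 0 → Ȟ^2 ≅ 0

Ȟ^0 = 0,  Ȟ^1 = Z/2,  Ȟ^2 = 0


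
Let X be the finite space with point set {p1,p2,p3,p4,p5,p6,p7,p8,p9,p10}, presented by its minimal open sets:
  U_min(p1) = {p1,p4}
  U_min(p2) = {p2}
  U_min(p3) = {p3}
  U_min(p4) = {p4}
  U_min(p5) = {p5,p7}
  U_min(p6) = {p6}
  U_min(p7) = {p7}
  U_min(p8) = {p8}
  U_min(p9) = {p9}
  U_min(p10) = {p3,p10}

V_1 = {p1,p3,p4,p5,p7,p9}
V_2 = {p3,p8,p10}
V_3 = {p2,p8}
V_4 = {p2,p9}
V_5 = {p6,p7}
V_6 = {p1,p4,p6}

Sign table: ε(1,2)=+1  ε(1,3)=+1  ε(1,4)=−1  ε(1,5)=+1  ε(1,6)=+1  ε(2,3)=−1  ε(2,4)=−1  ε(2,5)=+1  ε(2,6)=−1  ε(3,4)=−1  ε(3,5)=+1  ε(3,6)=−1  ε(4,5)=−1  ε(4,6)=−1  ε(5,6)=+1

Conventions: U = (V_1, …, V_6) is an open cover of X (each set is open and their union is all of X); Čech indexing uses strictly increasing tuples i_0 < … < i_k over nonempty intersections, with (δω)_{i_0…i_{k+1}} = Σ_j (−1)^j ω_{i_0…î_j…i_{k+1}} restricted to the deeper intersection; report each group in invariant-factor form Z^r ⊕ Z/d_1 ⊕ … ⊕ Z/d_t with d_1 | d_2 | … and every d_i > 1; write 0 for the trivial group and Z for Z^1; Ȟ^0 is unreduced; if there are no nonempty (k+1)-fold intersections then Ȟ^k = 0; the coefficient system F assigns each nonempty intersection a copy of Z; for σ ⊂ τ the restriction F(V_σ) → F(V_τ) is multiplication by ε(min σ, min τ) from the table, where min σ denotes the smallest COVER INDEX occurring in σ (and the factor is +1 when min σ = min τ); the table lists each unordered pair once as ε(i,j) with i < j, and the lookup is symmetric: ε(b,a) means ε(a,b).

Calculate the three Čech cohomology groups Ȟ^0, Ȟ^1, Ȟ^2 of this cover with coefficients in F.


nonempty intersections:
  V12={p3} V14={p9} V15={p7} V16={p1,p4} V23={p8} V34={p2} V56={p6}
C dims 6,7; δ0: rk 6, SNF 1^5·2
Ȟ^0: (6−6)−0=0 ⇒ 0
Ȟ^1: (7−0)−6=1 plus torsion [2] ⇒ Z ⊕ Z/2
Ȟ^2: (0−0)−0=0 ⇒ 0

Ȟ^0(U;F) ≅ 0, Ȟ^1(U;F) ≅ Z ⊕ Z/2, Ȟ^2(U;F) ≅ 0


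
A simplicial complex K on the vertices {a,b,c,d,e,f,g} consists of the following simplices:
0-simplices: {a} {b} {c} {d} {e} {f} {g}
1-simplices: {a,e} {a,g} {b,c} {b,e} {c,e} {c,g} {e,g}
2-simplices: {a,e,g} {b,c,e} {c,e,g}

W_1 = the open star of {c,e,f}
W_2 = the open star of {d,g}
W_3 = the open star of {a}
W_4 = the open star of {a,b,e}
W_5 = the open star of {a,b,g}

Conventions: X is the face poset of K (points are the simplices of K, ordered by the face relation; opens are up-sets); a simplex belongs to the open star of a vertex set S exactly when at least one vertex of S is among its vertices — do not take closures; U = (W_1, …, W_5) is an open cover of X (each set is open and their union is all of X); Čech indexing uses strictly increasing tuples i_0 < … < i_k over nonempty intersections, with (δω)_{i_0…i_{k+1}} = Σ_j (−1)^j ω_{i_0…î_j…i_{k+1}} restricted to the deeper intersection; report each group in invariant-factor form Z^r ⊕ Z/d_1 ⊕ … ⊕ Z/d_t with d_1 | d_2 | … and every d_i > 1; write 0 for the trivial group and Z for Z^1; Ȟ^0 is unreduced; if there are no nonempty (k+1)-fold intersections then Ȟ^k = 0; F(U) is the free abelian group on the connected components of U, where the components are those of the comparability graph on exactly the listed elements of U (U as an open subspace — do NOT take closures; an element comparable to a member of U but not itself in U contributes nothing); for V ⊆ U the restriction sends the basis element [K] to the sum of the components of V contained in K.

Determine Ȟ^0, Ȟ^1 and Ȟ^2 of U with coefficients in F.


nerve of the cover:
  W1={{c},{e},{f},{a,e},{b,c},{b,e},{c,e},{c,g},{e,g},{a,e,g},{b,c,e},{c,e,g}} W2={{d},{g},{a,g},{c,g},{e,g},{a,e,g},{c,e,g}} W3={{a},{a,e},{a,g},{a,e,g}} W4={{a},{b},{e},{a,e},{a,g},{b,c},{b,e},{c,e},{e,g},{a,e,g},{b,c,e},{c,e,g}} W5={{a},{b},{g},{a,e},{a,g},{b,c},{b,e},{c,g},{e,g},{a,e,g},{b,c,e},{c,e,g}}
  W12={{c,g},{e,g},{a,e,g},{c,e,g}} W13={{a,e},{a,e,g}} W14={{e},{a,e},{b,c},{b,e},{c,e},{e,g},{a,e,g},{b,c,e},{c,e,g}} W15={{a,e},{b,c},{b,e},{c,g},{e,g},{a,e,g},{b,c,e},{c,e,g}} W23={{a,g},{a,e,g}} W24={{a,g},{e,g},{a,e,g},{c,e,g}} W25={{g},{a,g},{c,g},{e,g},{a,e,g},{c,e,g}} W34={{a},{a,e},{a,g},{a,e,g}} W35={{a},{a,e},{a,g},{a,e,g}} W45={{a},{b},{a,e},{a,g},{b,c},{b,e},{e,g},{a,e,g},{b,c,e},{c,e,g}}
  W123={{a,e,g}} W124={{e,g},{a,e,g},{c,e,g}} W125={{c,g},{e,g},{a,e,g},{c,e,g}} W134={{a,e},{a,e,g}} W135={{a,e},{a,e,g}} W145={{a,e},{b,c},{b,e},{e,g},{a,e,g},{b,c,e},{c,e,g}} W234={{a,g},{a,e,g}} W235={{a,g},{a,e,g}} W245={{a,g},{e,g},{a,e,g},{c,e,g}} W345={{a},{a,e},{a,g},{a,e,g}}
  W1234={{a,e,g}} W1235={{a,e,g}} W1245={{e,g},{a,e,g},{c,e,g}} W1345={{a,e},{a,e,g}} W2345={{a,g},{a,e,g}}
  W12345={{a,e,g}}
components per intersection:
  W1: {{c},{e},{a,e},{b,c},{b,e},{c,e},{c,g},{e,g},{a,e,g},{b,c,e},{c,e,g}} {{f}}
  W2: {{d}} {{g},{a,g},{c,g},{e,g},{a,e,g},{c,e,g}}
  W3: {{a},{a,e},{a,g},{a,e,g}}
  W4: {{a},{b},{e},{a,e},{a,g},{b,c},{b,e},{c,e},{e,g},{a,e,g},{b,c,e},{c,e,g}}
  W5: {{a},{g},{a,e},{a,g},{c,g},{e,g},{a,e,g},{c,e,g}} {{b},{b,c},{b,e},{b,c,e}}
  W12: {{c,g},{e,g},{a,e,g},{c,e,g}}
  W13: {{a,e},{a,e,g}}
  W14: {{e},{a,e},{b,c},{b,e},{c,e},{e,g},{a,e,g},{b,c,e},{c,e,g}}
  W15: {{a,e},{c,g},{e,g},{a,e,g},{c,e,g}} {{b,c},{b,e},{b,c,e}}
  W23: {{a,g},{a,e,g}}
  W24: {{a,g},{e,g},{a,e,g},{c,e,g}}
  W25: {{g},{a,g},{c,g},{e,g},{a,e,g},{c,e,g}}
  W34: {{a},{a,e},{a,g},{a,e,g}}
  W35: {{a},{a,e},{a,g},{a,e,g}}
  W45: {{a},{a,e},{a,g},{e,g},{a,e,g},{c,e,g}} {{b},{b,c},{b,e},{b,c,e}}
  W123: {{a,e,g}}
  W124: {{e,g},{a,e,g},{c,e,g}}
  W125: {{c,g},{e,g},{a,e,g},{c,e,g}}
  W134: {{a,e},{a,e,g}}
  W135: {{a,e},{a,e,g}}
  W145: {{a,e},{e,g},{a,e,g},{c,e,g}} {{b,c},{b,e},{b,c,e}}
  W234: {{a,g},{a,e,g}}
  W235: {{a,g},{a,e,g}}
  W245: {{a,g},{e,g},{a,e,g},{c,e,g}}
  W345: {{a},{a,e},{a,g},{a,e,g}}
  W1234: {{a,e,g}}
  W1235: {{a,e,g}}
  W1245: {{e,g},{a,e,g},{c,e,g}}
  W1345: {{a,e},{a,e,g}}
  W2345: {{a,g},{a,e,g}}
  W12345: {{a,e,g}}
C dims 8,12,11,5; δ0: rk 5, SNF 1^5; δ1: rk 7, SNF 1^7; δ2: rk 4, SNF 1^4
Ȟ^0 = (8 − 5) − 0 = 3, so Ȟ^0 ≅ Z^3
Ȟ^1 = (12 − 7) − 5 = 0, so Ȟ^1 ≅ 0
Ȟ^2 = (11 − 4) − 7 = 0, so Ȟ^2 ≅ 0

Ȟ^0 = Z^3; Ȟ^1 = 0; Ȟ^2 = 0


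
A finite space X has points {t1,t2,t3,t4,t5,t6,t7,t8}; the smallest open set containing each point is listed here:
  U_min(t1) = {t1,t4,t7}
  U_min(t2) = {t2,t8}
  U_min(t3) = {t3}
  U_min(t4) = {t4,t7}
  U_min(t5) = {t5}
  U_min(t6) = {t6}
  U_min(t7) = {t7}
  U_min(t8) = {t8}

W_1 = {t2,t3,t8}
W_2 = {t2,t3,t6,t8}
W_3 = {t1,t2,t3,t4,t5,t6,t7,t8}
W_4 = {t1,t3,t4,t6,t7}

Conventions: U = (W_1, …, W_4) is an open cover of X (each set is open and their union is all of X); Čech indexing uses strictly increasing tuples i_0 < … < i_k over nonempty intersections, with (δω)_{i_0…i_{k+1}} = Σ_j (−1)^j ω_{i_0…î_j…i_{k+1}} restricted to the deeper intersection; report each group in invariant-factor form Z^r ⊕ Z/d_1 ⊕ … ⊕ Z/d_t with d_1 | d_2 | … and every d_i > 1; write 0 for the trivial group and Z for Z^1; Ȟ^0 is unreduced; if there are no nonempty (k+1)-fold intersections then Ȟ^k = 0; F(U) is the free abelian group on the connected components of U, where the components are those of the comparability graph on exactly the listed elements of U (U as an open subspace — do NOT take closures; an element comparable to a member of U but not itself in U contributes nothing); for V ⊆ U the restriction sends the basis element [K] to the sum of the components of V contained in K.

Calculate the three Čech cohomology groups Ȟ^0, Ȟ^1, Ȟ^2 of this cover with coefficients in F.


intersection data:
  W12={t2,t3,t8} W13={t2,t3,t8} W14={t3} W23={t2,t3,t6,t8} W24={t3,t6} W34={t1,t3,t4,t6,t7}
  W123={t2,t3,t8} W124={t3} W134={t3} W234={t3,t6}
  W1234={t3}
components per intersection:
  W1: {t2,t8} {t3}
  W2: {t2,t8} {t3} {t6}
  W3: {t1,t4,t7} {t2,t8} {t3} {t5} {t6}
  W4: {t1,t4,t7} {t3} {t6}
  W12: {t2,t8} {t3}
  W13: {t2,t8} {t3}
  W14: {t3}
  W23: {t2,t8} {t3} {t6}
  W24: {t3} {t6}
  W34: {t1,t4,t7} {t3} {t6}
  W123: {t2,t8} {t3}
  W124: {t3}
  W134: {t3}
  W234: {t3} {t6}
  W1234: {t3}
C dims 13,13,6,1; δ0: rk 8, SNF 1^8; δ1: rk 5, SNF 1^5; δ2: rk 1, SNF 1^1
Ȟ^0 = (13 − 8) − 0 = 5, so Ȟ^0 ≅ Z^5
Ȟ^1 = (13 − 5) − 8 = 0, so Ȟ^1 ≅ 0
Ȟ^2 = (6 − 1) − 5 = 0, so Ȟ^2 ≅ 0

Ȟ^0(U;F) ≅ Z^5; Ȟ^1(U;F) ≅ 0; Ȟ^2(U;F) ≅ 0


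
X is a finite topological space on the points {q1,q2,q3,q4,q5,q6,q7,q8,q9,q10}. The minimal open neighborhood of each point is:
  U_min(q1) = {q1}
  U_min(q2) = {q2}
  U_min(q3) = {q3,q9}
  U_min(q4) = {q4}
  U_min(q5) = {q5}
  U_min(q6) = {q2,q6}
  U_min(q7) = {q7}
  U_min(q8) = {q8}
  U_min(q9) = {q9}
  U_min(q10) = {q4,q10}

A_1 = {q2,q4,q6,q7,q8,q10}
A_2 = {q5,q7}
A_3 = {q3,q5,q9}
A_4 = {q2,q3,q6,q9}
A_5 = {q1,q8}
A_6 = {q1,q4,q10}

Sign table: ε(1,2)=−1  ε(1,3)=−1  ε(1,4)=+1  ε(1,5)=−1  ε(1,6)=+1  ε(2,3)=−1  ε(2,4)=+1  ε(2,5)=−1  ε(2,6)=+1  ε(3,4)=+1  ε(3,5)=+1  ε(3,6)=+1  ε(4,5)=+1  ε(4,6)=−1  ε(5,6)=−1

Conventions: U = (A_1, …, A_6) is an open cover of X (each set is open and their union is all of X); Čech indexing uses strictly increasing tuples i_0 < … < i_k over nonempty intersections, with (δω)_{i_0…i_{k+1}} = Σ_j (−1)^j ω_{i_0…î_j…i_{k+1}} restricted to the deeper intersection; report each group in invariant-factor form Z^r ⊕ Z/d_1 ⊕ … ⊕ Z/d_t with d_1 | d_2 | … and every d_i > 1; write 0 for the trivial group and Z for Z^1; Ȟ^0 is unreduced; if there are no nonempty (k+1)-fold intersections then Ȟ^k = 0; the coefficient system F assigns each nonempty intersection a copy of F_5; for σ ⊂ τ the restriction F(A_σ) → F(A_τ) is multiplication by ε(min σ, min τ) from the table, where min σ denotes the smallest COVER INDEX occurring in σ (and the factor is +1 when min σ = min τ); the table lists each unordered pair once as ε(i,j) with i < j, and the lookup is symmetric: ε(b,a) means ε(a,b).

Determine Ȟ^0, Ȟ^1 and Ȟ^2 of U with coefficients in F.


nonempty overlaps:
  A12={q7} A14={q2,q6} A15={q8} A16={q4,q10} A23={q5} A34={q3,q9} A56={q1}
C dims 6,7; δ0: rk_F5 5
degree 0: 6−5−0 = 1 → Ȟ^0 ≅ Z/5
degree 1: 7−0−5 = 2 → Ȟ^1 ≅ Z/5 ⊕ Z/5
degree 2: 0−0−0 = 0 → Ȟ^2 ≅ 0

Ȟ^0(U;F) ≅ Z/5, Ȟ^1(U;F) ≅ Z/5 ⊕ Z/5, Ȟ^2(U;F) ≅ 0


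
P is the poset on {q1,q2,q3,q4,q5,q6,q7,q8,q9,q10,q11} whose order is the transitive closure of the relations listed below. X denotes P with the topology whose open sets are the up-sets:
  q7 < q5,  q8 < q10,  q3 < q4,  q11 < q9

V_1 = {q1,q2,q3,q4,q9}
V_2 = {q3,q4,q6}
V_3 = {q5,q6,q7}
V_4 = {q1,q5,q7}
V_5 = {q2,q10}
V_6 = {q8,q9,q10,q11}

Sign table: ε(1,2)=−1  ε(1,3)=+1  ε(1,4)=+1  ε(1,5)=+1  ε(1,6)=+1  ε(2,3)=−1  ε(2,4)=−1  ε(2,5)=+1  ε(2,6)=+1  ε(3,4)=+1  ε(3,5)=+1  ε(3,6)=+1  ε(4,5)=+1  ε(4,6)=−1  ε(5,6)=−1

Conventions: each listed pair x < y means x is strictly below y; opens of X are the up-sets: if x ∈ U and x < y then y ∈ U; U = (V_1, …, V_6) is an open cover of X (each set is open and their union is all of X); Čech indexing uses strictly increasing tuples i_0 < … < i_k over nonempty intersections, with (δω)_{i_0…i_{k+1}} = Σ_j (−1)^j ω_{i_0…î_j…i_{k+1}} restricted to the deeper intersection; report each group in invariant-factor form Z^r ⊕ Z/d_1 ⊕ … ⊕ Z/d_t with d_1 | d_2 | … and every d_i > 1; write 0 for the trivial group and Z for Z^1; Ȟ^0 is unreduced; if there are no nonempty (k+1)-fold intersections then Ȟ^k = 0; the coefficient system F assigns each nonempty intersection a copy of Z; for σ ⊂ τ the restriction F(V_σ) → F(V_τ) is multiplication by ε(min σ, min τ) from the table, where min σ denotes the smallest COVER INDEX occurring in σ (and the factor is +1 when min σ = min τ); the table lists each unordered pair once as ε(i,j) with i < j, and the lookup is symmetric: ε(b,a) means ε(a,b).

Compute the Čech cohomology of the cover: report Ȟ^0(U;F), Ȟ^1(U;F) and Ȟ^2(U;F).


cover nerve:
  V12={q3,q4} V14={q1} V15={q2} V16={q9} V23={q6} V34={q5,q7} V56={q10}
C dims 6,7; δ0: rk 6, SNF 1^5·2
Ȟ^0: (6−6)−0=0 ⇒ 0
Ȟ^1: (7−0)−6=1 plus torsion [2] ⇒ Z ⊕ Z/2
Ȟ^2: (0−0)−0=0 ⇒ 0

Ȟ^0(U;F) ≅ 0; Ȟ^1(U;F) ≅ Z ⊕ Z/2; Ȟ^2(U;F) ≅ 0


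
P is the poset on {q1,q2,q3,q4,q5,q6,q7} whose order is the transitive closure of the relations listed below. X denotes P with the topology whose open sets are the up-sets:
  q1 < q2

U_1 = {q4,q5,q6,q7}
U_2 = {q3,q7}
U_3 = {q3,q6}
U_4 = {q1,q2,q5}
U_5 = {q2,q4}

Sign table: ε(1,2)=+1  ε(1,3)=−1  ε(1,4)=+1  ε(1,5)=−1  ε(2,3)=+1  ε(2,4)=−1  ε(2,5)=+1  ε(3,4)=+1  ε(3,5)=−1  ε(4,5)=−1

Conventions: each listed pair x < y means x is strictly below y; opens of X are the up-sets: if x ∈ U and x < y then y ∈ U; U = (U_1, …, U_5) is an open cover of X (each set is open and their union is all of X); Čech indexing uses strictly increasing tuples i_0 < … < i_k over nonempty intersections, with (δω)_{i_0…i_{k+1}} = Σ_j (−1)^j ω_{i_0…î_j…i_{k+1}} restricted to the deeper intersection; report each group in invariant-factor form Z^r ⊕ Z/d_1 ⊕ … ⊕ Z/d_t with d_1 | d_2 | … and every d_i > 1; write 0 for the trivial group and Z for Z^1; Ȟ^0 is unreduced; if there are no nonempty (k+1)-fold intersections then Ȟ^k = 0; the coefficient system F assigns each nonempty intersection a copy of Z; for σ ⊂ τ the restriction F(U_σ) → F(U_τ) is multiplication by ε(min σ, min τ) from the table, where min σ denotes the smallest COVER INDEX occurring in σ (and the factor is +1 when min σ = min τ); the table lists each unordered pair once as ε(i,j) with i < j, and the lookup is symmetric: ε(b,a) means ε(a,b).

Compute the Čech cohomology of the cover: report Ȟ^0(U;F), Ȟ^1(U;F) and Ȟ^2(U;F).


cover nerve:
  U12={q7} U13={q6} U14={q5} U15={q4} U23={q3} U45={q2}
C dims 5,6; δ0: rk 5, SNF 1^4·2
Ȟ^0: (5−5)−0=0 ⇒ 0
Ȟ^1: (6−0)−5=1 plus torsion [2] ⇒ Z ⊕ Z/2
Ȟ^2: (0−0)−0=0 ⇒ 0

Ȟ^0 ≅ 0, Ȟ^1 ≅ Z ⊕ Z/2 and Ȟ^2 ≅ 0


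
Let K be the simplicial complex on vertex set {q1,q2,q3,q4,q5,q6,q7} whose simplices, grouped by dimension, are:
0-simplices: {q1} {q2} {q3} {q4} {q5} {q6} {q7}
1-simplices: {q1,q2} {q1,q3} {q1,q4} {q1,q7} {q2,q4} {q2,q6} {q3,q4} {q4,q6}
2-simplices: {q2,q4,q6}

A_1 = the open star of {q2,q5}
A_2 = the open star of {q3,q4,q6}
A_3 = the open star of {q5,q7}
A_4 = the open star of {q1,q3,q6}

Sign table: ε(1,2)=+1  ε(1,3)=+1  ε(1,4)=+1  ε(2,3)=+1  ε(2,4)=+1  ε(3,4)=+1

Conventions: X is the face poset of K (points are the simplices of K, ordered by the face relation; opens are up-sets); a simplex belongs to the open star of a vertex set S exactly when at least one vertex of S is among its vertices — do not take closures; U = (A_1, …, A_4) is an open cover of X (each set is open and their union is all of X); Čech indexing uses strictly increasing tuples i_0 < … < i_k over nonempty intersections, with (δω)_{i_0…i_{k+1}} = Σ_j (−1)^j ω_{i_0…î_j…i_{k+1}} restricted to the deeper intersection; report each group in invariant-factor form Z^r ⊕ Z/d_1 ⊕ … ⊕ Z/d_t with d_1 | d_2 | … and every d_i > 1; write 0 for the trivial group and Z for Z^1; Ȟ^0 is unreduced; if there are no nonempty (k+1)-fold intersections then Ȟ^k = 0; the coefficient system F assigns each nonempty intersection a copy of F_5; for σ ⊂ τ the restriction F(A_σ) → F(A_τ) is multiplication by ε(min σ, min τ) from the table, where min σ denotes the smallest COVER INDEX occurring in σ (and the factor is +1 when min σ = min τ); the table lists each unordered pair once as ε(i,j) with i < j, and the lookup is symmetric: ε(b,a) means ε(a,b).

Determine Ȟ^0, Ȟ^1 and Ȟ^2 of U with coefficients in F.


intersection data:
  A1={{q2},{q5},{q1,q2},{q2,q4},{q2,q6},{q2,q4,q6}} A2={{q3},{q4},{q6},{q1,q3},{q1,q4},{q2,q4},{q2,q6},{q3,q4},{q4,q6},{q2,q4,q6}} A3={{q5},{q7},{q1,q7}} A4={{q1},{q3},{q6},{q1,q2},{q1,q3},{q1,q4},{q1,q7},{q2,q6},{q3,q4},{q4,q6},{q2,q4,q6}}
  A12={{q2,q4},{q2,q6},{q2,q4,q6}} A13={{q5}} A14={{q1,q2},{q2,q6},{q2,q4,q6}} A24={{q3},{q6},{q1,q3},{q1,q4},{q2,q6},{q3,q4},{q4,q6},{q2,q4,q6}} A34={{q1,q7}}
  A124={{q2,q6},{q2,q4,q6}}
C dims 4,5,1; δ0: rk_F5 3; δ1: rk_F5 1
Ȟ^0 = (4 − 3) − 0 = 1, so Ȟ^0 ≅ Z/5
Ȟ^1 = (5 − 1) − 3 = 1, so Ȟ^1 ≅ Z/5
Ȟ^2 = (1 − 0) − 1 = 0, so Ȟ^2 ≅ 0

Ȟ^0 ≅ Z/5,  Ȟ^1 ≅ Z/5,  Ȟ^2 ≅ 0


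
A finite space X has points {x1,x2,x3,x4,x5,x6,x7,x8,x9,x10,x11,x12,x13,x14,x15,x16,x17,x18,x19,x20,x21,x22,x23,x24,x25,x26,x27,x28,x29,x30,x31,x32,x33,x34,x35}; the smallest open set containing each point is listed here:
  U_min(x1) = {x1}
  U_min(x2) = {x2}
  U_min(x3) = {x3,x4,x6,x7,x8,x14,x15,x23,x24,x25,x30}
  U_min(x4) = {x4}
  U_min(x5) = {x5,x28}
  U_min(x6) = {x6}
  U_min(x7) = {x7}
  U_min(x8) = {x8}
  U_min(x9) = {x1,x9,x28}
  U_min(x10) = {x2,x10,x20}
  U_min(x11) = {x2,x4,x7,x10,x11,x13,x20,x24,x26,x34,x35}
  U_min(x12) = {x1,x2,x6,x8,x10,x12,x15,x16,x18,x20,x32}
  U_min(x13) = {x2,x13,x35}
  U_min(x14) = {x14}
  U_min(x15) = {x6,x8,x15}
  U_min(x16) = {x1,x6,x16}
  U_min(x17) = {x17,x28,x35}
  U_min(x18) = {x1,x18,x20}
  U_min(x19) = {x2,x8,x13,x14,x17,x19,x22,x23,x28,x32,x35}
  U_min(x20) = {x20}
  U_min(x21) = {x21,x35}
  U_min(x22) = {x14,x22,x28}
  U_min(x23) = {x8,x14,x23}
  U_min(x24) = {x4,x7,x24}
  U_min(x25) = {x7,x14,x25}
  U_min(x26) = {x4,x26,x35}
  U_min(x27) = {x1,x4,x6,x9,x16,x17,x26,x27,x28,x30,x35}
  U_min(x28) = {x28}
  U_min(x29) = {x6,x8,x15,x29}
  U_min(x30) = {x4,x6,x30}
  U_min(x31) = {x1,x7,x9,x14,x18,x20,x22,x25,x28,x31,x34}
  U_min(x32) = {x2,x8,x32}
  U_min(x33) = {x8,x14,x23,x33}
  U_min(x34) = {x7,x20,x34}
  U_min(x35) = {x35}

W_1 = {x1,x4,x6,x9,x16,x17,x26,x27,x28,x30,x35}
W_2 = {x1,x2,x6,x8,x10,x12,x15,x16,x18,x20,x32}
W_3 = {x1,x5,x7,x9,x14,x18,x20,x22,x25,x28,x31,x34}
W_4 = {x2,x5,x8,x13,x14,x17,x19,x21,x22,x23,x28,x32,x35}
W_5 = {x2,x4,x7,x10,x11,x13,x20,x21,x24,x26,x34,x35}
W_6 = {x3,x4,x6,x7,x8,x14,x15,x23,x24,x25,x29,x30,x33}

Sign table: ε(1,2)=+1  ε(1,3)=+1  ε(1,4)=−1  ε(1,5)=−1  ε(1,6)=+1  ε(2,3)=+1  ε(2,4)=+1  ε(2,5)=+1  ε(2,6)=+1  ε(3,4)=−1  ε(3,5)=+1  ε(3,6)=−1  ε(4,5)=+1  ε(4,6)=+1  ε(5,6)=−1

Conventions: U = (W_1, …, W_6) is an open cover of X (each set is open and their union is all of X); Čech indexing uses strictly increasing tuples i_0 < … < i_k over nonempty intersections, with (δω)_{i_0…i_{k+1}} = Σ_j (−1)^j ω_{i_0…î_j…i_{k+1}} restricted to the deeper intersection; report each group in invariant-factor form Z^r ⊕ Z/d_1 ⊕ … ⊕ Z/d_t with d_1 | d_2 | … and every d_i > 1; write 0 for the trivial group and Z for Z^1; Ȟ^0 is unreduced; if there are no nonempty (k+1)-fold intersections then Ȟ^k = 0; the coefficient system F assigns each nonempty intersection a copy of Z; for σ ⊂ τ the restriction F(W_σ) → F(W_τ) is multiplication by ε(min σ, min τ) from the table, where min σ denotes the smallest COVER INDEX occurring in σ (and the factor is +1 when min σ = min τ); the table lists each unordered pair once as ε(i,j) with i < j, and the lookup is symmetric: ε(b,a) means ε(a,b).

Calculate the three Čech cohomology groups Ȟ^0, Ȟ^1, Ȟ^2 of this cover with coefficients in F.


nonempty intersections:
  W12={x1,x6,x16} W13={x1,x9,x28} W14={x17,x28,x35} W15={x4,x26,x35} W16={x4,x6,x30} W23={x1,x18,x20} W24={x2,x8,x32} W25={x2,x10,x20} W26={x6,x8,x15} W34={x5,x14,x22,x28} W35={x7,x20,x34} W36={x7,x14,x25} W45={x2,x13,x21,x35} W46={x8,x14,x23} W56={x4,x7,x24}
  W123={x1} W126={x6} W134={x28} W145={x35} W156={x4} W235={x20} W245={x2} W246={x8} W346={x14} W356={x7}
C dims 6,15,10; δ0: rk 6, SNF 1^5·2; δ1: rk 9, SNF 1^9
Ȟ^0: (6−6)−0=0 ⇒ 0
Ȟ^1: (15−9)−6=0 plus torsion [2] ⇒ Z/2
Ȟ^2: (10−0)−9=1 ⇒ Z

Ȟ^0(U;F) ≅ 0; Ȟ^1(U;F) ≅ Z/2; Ȟ^2(U;F) ≅ Z


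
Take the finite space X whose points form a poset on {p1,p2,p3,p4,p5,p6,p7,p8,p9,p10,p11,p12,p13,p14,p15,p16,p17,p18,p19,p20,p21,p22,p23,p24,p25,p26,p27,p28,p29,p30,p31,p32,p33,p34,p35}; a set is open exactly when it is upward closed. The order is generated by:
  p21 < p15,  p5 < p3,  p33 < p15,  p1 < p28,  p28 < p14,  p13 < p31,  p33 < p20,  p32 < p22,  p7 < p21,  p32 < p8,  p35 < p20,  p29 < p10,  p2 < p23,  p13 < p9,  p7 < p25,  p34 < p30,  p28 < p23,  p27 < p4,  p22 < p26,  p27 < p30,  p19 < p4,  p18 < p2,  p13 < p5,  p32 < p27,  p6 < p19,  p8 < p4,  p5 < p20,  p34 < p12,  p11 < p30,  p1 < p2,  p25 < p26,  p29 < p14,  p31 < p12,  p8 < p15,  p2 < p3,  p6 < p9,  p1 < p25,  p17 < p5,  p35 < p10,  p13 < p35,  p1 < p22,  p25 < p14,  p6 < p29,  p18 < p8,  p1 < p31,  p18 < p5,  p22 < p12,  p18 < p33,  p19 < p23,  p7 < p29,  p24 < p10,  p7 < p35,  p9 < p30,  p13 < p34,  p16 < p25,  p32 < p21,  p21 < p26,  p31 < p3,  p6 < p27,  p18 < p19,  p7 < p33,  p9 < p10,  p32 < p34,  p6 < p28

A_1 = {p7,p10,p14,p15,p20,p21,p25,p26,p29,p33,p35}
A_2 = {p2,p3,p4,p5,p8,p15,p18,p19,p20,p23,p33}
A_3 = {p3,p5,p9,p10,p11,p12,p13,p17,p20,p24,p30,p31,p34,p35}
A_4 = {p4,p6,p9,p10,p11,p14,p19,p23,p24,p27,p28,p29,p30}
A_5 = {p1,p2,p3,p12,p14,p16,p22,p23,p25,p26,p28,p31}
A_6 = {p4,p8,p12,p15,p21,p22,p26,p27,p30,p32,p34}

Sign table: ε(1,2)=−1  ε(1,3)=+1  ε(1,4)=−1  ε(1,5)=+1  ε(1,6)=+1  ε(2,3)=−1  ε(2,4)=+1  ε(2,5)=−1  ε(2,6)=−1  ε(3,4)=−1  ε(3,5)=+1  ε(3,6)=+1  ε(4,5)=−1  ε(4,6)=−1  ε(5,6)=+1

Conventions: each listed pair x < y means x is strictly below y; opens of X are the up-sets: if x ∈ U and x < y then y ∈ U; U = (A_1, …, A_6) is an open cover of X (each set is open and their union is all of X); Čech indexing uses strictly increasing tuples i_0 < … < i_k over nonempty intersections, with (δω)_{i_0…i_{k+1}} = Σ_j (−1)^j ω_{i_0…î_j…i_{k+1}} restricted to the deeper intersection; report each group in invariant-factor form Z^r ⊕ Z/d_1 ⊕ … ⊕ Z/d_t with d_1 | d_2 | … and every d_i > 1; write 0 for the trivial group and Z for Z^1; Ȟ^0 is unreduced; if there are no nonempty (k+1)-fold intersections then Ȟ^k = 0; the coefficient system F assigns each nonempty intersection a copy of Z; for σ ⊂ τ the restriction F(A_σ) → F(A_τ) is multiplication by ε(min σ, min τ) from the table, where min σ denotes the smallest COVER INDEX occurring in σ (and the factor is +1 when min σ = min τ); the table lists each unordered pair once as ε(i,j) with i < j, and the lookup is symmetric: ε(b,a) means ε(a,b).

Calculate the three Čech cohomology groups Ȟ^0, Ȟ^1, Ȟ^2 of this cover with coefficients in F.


Ȟ^0 ≅ Z, Ȟ^1 ≅ 0 and Ȟ^2 ≅ Z/2

nonempty overlaps:
  A12={p15,p20,p33} A13={p10,p20,p35} A14={p10,p14,p29} A15={p14,p25,p26} A16={p15,p21,p26} A23={p3,p5,p20} A24={p4,p19,p23} A25={p2,p3,p23} A26={p4,p8,p15} A34={p9,p10,p11,p24,p30} A35={p3,p12,p31} A36={p12,p30,p34} A45={p14,p23,p28} A46={p4,p27,p30} A56={p12,p22,p26}
  A123={p20} A126={p15} A134={p10} A145={p14} A156={p26} A235={p3} A245={p23} A246={p4} A346={p30} A356={p12}
C dims 6,15,10; δ0: rk 5, SNF 1^5; δ1: rk 10, SNF 1^9·2
degree 0: 6−5−0 = 1 → Ȟ^0 ≅ Z
degree 1: 15−10−5 = 0 → Ȟ^1 ≅ 0
degree 2: 10−0−10 = 0 plus torsion [2] → Ȟ^2 ≅ Z/2


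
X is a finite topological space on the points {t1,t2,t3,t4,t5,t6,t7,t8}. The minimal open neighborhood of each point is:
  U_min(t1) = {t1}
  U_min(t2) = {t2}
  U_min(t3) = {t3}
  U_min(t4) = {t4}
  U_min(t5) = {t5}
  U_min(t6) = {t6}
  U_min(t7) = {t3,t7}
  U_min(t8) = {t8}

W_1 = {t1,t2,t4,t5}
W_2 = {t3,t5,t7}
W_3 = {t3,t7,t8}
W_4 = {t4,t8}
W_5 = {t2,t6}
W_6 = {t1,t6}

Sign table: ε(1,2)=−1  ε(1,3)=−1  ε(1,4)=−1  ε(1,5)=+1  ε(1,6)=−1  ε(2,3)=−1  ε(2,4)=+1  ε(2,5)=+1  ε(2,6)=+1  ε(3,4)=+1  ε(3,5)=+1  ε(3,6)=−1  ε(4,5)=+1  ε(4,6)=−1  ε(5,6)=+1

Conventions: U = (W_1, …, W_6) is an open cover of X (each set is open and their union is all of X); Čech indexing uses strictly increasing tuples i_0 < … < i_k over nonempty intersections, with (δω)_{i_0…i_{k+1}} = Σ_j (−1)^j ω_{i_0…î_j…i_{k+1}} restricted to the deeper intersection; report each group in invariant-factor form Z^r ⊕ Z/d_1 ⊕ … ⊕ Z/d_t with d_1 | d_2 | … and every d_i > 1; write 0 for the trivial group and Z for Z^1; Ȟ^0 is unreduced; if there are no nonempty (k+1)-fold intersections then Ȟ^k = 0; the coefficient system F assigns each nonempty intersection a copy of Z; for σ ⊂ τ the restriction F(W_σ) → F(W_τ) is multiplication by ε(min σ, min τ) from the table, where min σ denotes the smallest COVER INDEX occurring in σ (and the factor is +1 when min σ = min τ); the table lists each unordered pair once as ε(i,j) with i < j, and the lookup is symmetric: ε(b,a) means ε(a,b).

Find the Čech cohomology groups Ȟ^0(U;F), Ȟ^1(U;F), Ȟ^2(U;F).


intersection data:
  W12={t5} W14={t4} W15={t2} W16={t1} W23={t3,t7} W34={t8} W56={t6}
C dims 6,7; δ0: rk 6, SNF 1^5·2
Ȟ^0 = (6 − 6) − 0 = 0, so Ȟ^0 ≅ 0
Ȟ^1 = (7 − 0) − 6 = 1 plus torsion [2], so Ȟ^1 ≅ Z ⊕ Z/2
Ȟ^2 = (0 − 0) − 0 = 0, so Ȟ^2 ≅ 0

Ȟ^0 = 0, Ȟ^1 = Z ⊕ Z/2 and Ȟ^2 = 0


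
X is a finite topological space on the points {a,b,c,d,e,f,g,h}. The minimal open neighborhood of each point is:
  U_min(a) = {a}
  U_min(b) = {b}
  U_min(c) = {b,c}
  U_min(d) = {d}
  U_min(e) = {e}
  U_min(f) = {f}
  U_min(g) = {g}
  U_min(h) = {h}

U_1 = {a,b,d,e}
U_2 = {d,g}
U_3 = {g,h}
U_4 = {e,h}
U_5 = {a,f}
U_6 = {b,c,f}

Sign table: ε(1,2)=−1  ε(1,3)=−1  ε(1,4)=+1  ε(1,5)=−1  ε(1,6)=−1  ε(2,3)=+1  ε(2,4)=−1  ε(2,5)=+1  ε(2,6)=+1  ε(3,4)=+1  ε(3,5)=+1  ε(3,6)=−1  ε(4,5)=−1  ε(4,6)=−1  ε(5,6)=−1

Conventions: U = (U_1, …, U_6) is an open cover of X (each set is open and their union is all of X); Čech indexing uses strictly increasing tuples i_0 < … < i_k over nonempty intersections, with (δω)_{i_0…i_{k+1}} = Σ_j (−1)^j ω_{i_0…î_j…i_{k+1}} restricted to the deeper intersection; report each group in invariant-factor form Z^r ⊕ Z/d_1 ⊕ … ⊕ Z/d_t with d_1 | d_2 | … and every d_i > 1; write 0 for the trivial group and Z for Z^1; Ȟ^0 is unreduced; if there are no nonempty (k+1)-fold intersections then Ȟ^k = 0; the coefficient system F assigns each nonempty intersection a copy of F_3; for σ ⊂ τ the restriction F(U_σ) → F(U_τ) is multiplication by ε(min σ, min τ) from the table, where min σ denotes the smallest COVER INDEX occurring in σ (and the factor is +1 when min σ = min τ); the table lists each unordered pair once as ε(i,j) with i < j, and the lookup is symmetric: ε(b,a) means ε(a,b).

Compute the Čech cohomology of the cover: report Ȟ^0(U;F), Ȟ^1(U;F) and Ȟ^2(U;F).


Ȟ^0 ≅ 0,  Ȟ^1 ≅ Z/3,  Ȟ^2 ≅ 0

nonempty overlaps:
  U12={d} U14={e} U15={a} U16={b} U23={g} U34={h} U56={f}
C dims 6,7; δ0: rk_F3 6
degree 0: 6−6−0 = 0 → Ȟ^0 ≅ 0
degree 1: 7−0−6 = 1 → Ȟ^1 ≅ Z/3
degree 2: 0−0−0 = 0 → Ȟ^2 ≅ 0


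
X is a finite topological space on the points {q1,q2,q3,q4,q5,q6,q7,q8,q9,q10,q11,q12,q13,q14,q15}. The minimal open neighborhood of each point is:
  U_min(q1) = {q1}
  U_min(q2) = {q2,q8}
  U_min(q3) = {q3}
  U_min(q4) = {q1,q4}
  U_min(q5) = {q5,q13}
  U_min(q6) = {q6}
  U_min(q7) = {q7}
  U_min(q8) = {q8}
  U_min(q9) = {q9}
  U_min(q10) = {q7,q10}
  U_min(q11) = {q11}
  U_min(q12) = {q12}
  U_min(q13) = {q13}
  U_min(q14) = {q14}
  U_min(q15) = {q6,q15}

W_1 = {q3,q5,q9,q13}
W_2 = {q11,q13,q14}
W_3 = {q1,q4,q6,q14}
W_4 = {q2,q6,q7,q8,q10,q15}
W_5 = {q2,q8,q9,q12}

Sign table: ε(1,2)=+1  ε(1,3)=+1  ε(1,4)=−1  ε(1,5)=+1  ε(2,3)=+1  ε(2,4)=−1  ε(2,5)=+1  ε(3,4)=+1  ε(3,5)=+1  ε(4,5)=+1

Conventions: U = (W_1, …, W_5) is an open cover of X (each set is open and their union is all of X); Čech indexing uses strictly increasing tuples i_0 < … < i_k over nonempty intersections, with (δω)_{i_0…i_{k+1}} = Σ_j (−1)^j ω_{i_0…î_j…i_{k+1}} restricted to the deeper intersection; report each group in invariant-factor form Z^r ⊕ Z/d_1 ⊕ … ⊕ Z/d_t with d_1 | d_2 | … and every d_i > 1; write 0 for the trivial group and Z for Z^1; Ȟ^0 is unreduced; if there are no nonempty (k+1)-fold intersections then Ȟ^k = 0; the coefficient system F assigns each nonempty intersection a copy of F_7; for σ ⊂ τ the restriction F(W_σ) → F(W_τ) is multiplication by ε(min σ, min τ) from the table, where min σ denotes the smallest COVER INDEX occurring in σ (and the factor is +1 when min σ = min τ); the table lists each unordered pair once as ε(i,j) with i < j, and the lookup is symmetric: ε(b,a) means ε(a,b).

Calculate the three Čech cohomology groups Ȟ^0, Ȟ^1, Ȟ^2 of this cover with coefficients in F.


Ȟ^0(U;F) ≅ Z/7,  Ȟ^1(U;F) ≅ Z/7,  Ȟ^2(U;F) ≅ 0

nerve of the cover:
  W12={q13} W15={q9} W23={q14} W34={q6} W45={q2,q8}
C dims 5,5; δ0: rk_F7 4
Ȟ^0 = (5 − 4) − 0 = 1, so Ȟ^0 ≅ Z/7
Ȟ^1 = (5 − 0) − 4 = 1, so Ȟ^1 ≅ Z/7
Ȟ^2 = (0 − 0) − 0 = 0, so Ȟ^2 ≅ 0


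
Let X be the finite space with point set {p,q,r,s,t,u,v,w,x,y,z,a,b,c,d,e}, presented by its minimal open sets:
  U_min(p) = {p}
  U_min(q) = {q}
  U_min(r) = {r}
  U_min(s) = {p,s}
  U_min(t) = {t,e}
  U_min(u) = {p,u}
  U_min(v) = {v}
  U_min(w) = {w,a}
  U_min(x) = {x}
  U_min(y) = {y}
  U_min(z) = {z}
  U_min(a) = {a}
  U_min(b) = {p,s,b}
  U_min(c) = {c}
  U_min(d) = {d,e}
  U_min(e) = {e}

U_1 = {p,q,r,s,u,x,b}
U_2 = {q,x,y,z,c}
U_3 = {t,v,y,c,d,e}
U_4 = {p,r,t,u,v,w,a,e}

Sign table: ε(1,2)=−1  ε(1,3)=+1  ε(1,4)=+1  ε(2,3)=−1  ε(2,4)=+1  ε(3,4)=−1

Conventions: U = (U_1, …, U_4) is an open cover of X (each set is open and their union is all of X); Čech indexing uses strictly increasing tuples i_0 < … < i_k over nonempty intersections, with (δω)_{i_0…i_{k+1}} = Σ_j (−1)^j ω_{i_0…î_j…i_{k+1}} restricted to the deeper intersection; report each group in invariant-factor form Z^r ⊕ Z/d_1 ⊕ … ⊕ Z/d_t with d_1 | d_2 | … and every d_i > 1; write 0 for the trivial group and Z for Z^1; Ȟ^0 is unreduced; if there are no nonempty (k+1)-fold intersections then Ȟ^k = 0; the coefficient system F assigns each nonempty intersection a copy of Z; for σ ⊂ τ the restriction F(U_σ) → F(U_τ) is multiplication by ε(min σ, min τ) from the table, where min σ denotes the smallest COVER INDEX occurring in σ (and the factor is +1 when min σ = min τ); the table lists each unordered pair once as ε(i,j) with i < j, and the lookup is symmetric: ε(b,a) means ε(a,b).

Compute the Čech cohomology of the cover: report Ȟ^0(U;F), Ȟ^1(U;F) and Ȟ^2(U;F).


nerve of the cover:
  U12={q,x} U14={p,r,u} U23={y,c} U34={t,v,e}
C dims 4,4; δ0: rk 4, SNF 1^3·2
Ȟ^0 = (4 − 4) − 0 = 0, so Ȟ^0 ≅ 0
Ȟ^1 = (4 − 0) − 4 = 0 plus torsion [2], so Ȟ^1 ≅ Z/2
Ȟ^2 = (0 − 0) − 0 = 0, so Ȟ^2 ≅ 0

Ȟ^0 ≅ 0, Ȟ^1 ≅ Z/2, Ȟ^2 ≅ 0


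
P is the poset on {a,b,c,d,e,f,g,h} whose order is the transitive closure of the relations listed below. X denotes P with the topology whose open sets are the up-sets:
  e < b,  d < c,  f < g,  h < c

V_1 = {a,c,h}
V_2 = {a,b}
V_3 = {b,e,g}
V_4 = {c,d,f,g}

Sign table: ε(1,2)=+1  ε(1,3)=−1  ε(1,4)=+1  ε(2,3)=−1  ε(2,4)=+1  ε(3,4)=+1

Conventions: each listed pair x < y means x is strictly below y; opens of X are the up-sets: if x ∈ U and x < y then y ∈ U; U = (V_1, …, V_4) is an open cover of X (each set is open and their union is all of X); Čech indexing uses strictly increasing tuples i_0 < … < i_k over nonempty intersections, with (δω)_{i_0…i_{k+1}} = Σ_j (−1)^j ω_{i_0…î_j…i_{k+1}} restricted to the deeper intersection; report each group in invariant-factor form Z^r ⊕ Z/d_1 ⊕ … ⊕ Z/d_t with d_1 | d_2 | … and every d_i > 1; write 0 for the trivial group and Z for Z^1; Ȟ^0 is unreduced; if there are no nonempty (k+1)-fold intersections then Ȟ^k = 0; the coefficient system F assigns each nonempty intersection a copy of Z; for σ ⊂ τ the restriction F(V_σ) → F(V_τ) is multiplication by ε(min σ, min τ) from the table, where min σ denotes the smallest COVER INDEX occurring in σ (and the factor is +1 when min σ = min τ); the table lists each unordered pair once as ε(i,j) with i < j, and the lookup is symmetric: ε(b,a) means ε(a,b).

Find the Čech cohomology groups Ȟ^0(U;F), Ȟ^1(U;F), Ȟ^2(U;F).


cover nerve:
  V12={a} V14={c} V23={b} V34={g}
C dims 4,4; δ0: rk 4, SNF 1^3·2
Ȟ^0: (4−4)−0=0 ⇒ 0
Ȟ^1: (4−0)−4=0 plus torsion [2] ⇒ Z/2
Ȟ^2: (0−0)−0=0 ⇒ 0

Ȟ^0(U;F) ≅ 0; Ȟ^1(U;F) ≅ Z/2; Ȟ^2(U;F) ≅ 0


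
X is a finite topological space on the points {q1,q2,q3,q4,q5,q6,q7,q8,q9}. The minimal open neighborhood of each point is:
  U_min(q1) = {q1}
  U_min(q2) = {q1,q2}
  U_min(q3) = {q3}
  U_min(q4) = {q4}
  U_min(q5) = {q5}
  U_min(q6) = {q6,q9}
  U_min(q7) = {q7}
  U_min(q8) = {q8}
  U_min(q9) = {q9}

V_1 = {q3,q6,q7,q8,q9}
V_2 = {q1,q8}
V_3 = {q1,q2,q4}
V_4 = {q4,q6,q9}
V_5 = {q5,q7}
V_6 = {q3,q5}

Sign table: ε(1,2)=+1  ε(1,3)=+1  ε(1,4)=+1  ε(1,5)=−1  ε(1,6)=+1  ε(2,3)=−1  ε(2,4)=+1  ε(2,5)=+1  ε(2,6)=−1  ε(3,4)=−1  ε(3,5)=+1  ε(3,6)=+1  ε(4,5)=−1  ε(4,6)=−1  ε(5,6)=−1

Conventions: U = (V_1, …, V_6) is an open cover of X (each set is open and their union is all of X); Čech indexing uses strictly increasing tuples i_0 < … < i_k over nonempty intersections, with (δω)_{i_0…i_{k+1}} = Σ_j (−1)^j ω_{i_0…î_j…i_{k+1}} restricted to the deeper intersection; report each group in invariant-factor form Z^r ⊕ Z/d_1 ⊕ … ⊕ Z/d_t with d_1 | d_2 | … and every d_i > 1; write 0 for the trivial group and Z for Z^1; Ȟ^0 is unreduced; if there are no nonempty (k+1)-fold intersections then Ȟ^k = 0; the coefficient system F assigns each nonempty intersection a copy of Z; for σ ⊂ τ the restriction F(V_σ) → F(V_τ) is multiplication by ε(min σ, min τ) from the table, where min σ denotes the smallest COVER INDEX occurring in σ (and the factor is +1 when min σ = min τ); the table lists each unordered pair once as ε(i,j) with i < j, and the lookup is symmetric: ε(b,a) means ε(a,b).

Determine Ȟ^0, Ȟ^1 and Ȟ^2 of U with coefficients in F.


Ȟ^0 = Z; Ȟ^1 = Z^2; Ȟ^2 = 0

intersection data:
  V12={q8} V14={q6,q9} V15={q7} V16={q3} V23={q1} V34={q4} V56={q5}
C dims 6,7; δ0: rk 5, SNF 1^5
Ȟ^0 = (6 − 5) − 0 = 1, so Ȟ^0 ≅ Z
Ȟ^1 = (7 − 0) − 5 = 2, so Ȟ^1 ≅ Z^2
Ȟ^2 = (0 − 0) − 0 = 0, so Ȟ^2 ≅ 0


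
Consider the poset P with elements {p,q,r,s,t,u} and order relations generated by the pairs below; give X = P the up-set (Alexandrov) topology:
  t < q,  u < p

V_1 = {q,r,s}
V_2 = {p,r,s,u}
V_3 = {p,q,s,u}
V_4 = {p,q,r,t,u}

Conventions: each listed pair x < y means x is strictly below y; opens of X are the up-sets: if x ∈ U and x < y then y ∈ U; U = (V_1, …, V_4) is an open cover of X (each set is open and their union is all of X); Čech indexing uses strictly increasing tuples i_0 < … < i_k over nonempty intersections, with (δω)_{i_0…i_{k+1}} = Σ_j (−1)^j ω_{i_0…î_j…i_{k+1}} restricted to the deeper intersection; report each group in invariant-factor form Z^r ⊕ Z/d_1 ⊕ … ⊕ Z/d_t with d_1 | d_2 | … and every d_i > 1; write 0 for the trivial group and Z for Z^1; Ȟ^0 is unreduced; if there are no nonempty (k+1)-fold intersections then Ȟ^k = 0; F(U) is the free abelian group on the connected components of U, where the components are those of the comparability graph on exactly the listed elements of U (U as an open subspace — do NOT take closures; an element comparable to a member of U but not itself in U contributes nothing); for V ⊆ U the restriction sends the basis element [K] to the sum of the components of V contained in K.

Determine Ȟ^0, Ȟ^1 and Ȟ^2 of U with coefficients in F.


nerve simplices:
  V12={r,s} V13={q,s} V14={q,r} V23={p,s,u} V24={p,r,u} V34={p,q,u}
  V123={s} V124={r} V134={q} V234={p,u}
components per intersection:
  V1: {q} {r} {s}
  V2: {p,u} {r} {s}
  V3: {p,u} {q} {s}
  V4: {p,u} {q,t} {r}
  V12: {r} {s}
  V13: {q} {s}
  V14: {q} {r}
  V23: {p,u} {s}
  V24: {p,u} {r}
  V34: {p,u} {q}
  V123: {s}
  V124: {r}
  V134: {q}
  V234: {p,u}
C dims 12,12,4; δ0: rk 8, SNF 1^8; δ1: rk 4, SNF 1^4
degree 0: 12−8−0 = 4 → Ȟ^0 ≅ Z^4
degree 1: 12−4−8 = 0 → Ȟ^1 ≅ 0
degree 2: 4−0−4 = 0 → Ȟ^2 ≅ 0

Ȟ^0(U;F) ≅ Z^4, Ȟ^1(U;F) ≅ 0 and Ȟ^2(U;F) ≅ 0
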